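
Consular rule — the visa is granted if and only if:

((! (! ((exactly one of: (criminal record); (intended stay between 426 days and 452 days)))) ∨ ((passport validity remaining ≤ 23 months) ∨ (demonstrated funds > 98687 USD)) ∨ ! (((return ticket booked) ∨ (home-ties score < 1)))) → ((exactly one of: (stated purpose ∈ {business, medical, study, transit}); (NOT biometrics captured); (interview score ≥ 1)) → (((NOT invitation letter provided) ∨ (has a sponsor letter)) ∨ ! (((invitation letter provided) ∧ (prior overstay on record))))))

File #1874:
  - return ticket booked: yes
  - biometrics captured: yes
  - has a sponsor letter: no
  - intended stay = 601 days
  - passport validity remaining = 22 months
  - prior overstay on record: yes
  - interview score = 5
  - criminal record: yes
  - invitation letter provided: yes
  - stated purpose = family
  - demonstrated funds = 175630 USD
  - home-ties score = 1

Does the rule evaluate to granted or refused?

Refused

Atomic conditions:
  criminal record: yes → true
  intended stay between 426 days and 452 days: 601 in [426, 452] is false
  passport validity remaining ≤ 23 months: 22 ≤ 23 is true
  demonstrated funds > 98687 USD: 175630 > 98687 is true
  return ticket booked: yes → true
  home-ties score < 1: 1 < 1 is false
  stated purpose ∈ {business, medical, study, transit}: family is not in the set → false
  NOT biometrics captured: yes → false
  interview score ≥ 1: 5 ≥ 1 is true
  NOT invitation letter provided: yes → false
  has a sponsor letter: no → false
  invitation letter provided: yes → true
  prior overstay on record: yes → true
Combine:
[1.1.1.1] exactly-one(true, false) = true
[1.1.1] NOT true = false
[1.1] NOT false = true
[1.2] true OR true = true
[1.3.1] true OR false = true
[1.3] NOT true = false
[1] true OR true OR false = true
[2.1] exactly-one(false, false, true) = true
[2.2.1] false OR false = false
[2.2.2.1] true AND true = true
[2.2.2] NOT true = false
[2.2] false OR false = false
[2] true → false = false
[root] true → false = false
Overall: false → refused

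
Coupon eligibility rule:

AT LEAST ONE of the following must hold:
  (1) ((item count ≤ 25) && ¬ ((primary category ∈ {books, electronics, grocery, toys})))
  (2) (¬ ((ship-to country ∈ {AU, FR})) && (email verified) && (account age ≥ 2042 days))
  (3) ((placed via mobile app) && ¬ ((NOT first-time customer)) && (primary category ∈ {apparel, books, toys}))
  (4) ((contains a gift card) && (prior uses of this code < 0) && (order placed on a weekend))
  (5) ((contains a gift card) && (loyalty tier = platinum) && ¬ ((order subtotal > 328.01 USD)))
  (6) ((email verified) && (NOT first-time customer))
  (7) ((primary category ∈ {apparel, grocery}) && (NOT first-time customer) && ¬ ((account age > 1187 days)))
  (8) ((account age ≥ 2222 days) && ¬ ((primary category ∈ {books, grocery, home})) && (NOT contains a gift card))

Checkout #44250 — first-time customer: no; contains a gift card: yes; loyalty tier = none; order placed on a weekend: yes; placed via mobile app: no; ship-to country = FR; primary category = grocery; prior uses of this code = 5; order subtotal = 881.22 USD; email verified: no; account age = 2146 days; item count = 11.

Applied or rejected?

Atomic conditions:
  item count ≤ 25: 11 ≤ 25 is true
  primary category ∈ {books, electronics, grocery, toys}: grocery is in the set → true
  ship-to country ∈ {AU, FR}: FR is in the set → true
  email verified: no → false
  account age ≥ 2042 days: 2146 ≥ 2042 is true
  placed via mobile app: no → false
  NOT first-time customer: no → true
  primary category ∈ {apparel, books, toys}: grocery is not in the set → false
  contains a gift card: yes → true
  prior uses of this code < 0: 5 < 0 is false
  order placed on a weekend: yes → true
  loyalty tier = platinum: none == platinum is false
  order subtotal > 328.01 USD: 881.22 > 328.01 is true
  primary category ∈ {apparel, grocery}: grocery is in the set → true
  account age > 1187 days: 2146 > 1187 is true
  account age ≥ 2222 days: 2146 ≥ 2222 is false
  primary category ∈ {books, grocery, home}: grocery is in the set → true
  NOT contains a gift card: yes → false
Combine:
[1.2] NOT true = false
[1] true AND false = false
[2.1] NOT true = false
[2] false AND false AND true = false
[3.2] NOT true = false
[3] false AND false AND false = false
[4] true AND false AND true = false
[5.3] NOT true = false
[5] true AND false AND false = false
[6] false AND true = false
[7.3] NOT true = false
[7] true AND true AND false = false
[8.2] NOT true = false
[8] false AND false AND false = false
[root] false OR false OR false OR false OR false OR false OR false OR false = false
Overall: false → rejected

Rejected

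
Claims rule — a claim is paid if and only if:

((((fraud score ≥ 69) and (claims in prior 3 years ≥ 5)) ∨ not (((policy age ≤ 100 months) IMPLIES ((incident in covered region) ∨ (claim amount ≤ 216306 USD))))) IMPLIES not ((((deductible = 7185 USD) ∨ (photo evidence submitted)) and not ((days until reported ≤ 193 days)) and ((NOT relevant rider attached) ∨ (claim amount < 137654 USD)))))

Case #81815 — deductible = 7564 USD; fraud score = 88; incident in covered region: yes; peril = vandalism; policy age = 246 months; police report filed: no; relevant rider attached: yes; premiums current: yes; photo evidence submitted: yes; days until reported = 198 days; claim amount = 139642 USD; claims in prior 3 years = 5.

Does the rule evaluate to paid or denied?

Paid

Atomic conditions:
  fraud score ≥ 69: 88 ≥ 69 is true
  claims in prior 3 years ≥ 5: 5 ≥ 5 is true
  policy age ≤ 100 months: 246 ≤ 100 is false
  incident in covered region: yes → true
  claim amount ≤ 216306 USD: 139642 ≤ 216306 is true
  deductible = 7185 USD: 7564 == 7185 is false
  photo evidence submitted: yes → true
  days until reported ≤ 193 days: 198 ≤ 193 is false
  NOT relevant rider attached: yes → false
  claim amount < 137654 USD: 139642 < 137654 is false
Combine:
[1.1] true AND true = true
[1.2.1.2] true OR true = true
[1.2.1] false → true (antecedent false ⇒ implication holds) = true
[1.2] NOT true = false
[1] true OR false = true
[2.1.1] false OR true = true
[2.1.2] NOT false = true
[2.1.3] false OR false = false
[2.1] true AND true AND false = false
[2] NOT false = true
[root] true → true = true
Overall: true → paid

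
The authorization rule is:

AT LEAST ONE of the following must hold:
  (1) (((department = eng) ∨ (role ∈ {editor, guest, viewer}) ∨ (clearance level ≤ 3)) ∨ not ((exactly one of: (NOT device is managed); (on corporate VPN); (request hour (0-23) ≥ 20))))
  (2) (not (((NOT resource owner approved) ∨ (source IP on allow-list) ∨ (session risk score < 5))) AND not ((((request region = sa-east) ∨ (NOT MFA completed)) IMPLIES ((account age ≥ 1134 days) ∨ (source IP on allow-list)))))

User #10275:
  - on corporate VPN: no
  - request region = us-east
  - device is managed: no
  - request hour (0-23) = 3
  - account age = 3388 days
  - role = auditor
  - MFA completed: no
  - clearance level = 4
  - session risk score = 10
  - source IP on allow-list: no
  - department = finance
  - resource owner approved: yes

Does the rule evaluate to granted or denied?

Atomic conditions:
  department = eng: finance == eng is false
  role ∈ {editor, guest, viewer}: auditor is not in the set → false
  clearance level ≤ 3: 4 ≤ 3 is false
  NOT device is managed: no → true
  on corporate VPN: no → false
  request hour (0-23) ≥ 20: 3 ≥ 20 is false
  NOT resource owner approved: yes → false
  source IP on allow-list: no → false
  session risk score < 5: 10 < 5 is false
  request region = sa-east: us-east == sa-east is false
  NOT MFA completed: no → true
  account age ≥ 1134 days: 3388 ≥ 1134 is true
Combine:
[1.1] false OR false OR false = false
[1.2.1] exactly-one(true, false, false) = true
[1.2] NOT true = false
[1] false OR false = false
[2.1.1] false OR false OR false = false
[2.1] NOT false = true
[2.2.1.1] false OR true = true
[2.2.1.2] true OR false = true
[2.2.1] true → true = true
[2.2] NOT true = false
[2] true AND false = false
[root] false OR false = false
Overall: false → denied

Denied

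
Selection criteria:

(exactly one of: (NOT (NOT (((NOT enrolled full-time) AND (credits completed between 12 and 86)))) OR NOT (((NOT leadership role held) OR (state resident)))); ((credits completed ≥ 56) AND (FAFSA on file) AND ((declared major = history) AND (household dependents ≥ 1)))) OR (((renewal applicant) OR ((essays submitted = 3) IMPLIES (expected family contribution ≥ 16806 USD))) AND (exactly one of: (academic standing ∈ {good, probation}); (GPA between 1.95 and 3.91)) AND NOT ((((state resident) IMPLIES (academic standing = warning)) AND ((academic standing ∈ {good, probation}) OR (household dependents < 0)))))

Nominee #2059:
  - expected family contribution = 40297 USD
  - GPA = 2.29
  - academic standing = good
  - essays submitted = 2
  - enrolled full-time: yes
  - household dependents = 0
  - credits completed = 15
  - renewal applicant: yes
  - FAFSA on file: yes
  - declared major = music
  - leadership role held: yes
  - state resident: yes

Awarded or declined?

Atomic conditions:
  NOT enrolled full-time: yes → false
  credits completed between 12 and 86: 15 in [12, 86] is true
  NOT leadership role held: yes → false
  state resident: yes → true
  credits completed ≥ 56: 15 ≥ 56 is false
  FAFSA on file: yes → true
  declared major = history: music == history is false
  household dependents ≥ 1: 0 ≥ 1 is false
  renewal applicant: yes → true
  essays submitted = 3: 2 == 3 is false
  expected family contribution ≥ 16806 USD: 40297 ≥ 16806 is true
  academic standing ∈ {good, probation}: good is in the set → true
  GPA between 1.95 and 3.91: 2.29 in [1.95, 3.91] is true
  academic standing = warning: good == warning is false
  household dependents < 0: 0 < 0 is false
Combine:
[1.1.1.1.1] false AND true = false
[1.1.1.1] NOT false = true
[1.1.1] NOT true = false
[1.1.2.1] false OR true = true
[1.1.2] NOT true = false
[1.1] false OR false = false
[1.2.3] false AND false = false
[1.2] false AND true AND false = false
[1] exactly-one(false, false) = false
[2.1.2] false → true (antecedent false ⇒ implication holds) = true
[2.1] true OR true = true
[2.2] exactly-one(true, true) = false
[2.3.1.1] true → false = false
[2.3.1.2] true OR false = true
[2.3.1] false AND true = false
[2.3] NOT false = true
[2] true AND false AND true = false
[root] false OR false = false
Overall: false → declined

Declined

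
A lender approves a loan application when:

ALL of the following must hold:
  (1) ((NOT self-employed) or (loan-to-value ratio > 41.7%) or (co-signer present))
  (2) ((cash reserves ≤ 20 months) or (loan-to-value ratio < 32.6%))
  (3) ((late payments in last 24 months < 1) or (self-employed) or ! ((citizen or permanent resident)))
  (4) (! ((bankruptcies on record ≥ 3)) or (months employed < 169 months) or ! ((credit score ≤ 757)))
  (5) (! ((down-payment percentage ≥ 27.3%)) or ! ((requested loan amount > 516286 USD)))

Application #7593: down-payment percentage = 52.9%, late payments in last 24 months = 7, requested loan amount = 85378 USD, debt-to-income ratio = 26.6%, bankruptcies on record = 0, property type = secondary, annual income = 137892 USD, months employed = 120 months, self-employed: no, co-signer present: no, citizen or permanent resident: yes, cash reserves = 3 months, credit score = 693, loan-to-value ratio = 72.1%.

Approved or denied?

Denied

Atomic conditions:
  NOT self-employed: no → true
  loan-to-value ratio > 41.7%: 72.1 > 41.7 is true
  co-signer present: no → false
  cash reserves ≤ 20 months: 3 ≤ 20 is true
  loan-to-value ratio < 32.6%: 72.1 < 32.6 is false
  late payments in last 24 months < 1: 7 < 1 is false
  self-employed: no → false
  citizen or permanent resident: yes → true
  bankruptcies on record ≥ 3: 0 ≥ 3 is false
  months employed < 169 months: 120 < 169 is true
  credit score ≤ 757: 693 ≤ 757 is true
  down-payment percentage ≥ 27.3%: 52.9 ≥ 27.3 is true
  requested loan amount > 516286 USD: 85378 > 516286 is false
Combine:
[1] true OR true OR false = true
[2] true OR false = true
[3.3] NOT true = false
[3] false OR false OR false = false
[4.1] NOT false = true
[4.3] NOT true = false
[4] true OR true OR false = true
[5.1] NOT true = false
[5.2] NOT false = true
[5] false OR true = true
[root] true AND true AND false AND true AND true = false
Overall: false → denied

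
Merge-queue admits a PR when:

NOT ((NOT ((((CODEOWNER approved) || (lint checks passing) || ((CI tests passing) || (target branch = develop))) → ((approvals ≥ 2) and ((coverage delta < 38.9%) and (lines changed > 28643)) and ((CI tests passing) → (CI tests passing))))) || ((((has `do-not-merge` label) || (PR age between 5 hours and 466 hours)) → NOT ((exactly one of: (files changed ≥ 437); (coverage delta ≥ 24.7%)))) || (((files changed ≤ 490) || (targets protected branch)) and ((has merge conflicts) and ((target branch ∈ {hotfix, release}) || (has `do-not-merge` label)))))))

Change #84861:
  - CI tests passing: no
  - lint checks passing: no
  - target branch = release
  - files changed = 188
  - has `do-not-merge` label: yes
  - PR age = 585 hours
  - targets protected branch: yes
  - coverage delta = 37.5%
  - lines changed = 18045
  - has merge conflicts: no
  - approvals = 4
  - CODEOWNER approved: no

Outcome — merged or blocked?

Merged

Atomic conditions:
  CODEOWNER approved: no → false
  lint checks passing: no → false
  CI tests passing: no → false
  target branch = develop: release == develop is false
  approvals ≥ 2: 4 ≥ 2 is true
  coverage delta < 38.9%: 37.5 < 38.9 is true
  lines changed > 28643: 18045 > 28643 is false
  has `do-not-merge` label: yes → true
  PR age between 5 hours and 466 hours: 585 in [5, 466] is false
  files changed ≥ 437: 188 ≥ 437 is false
  coverage delta ≥ 24.7%: 37.5 ≥ 24.7 is true
  files changed ≤ 490: 188 ≤ 490 is true
  targets protected branch: yes → true
  has merge conflicts: no → false
  target branch ∈ {hotfix, release}: release is in the set → true
Combine:
[1.1.1.1.3] false OR false = false
[1.1.1.1] false OR false OR false = false
[1.1.1.2.2] true AND false = false
[1.1.1.2.3] false → false (antecedent false ⇒ implication holds) = true
[1.1.1.2] true AND false AND true = false
[1.1.1] false → false (antecedent false ⇒ implication holds) = true
[1.1] NOT true = false
[1.2.1.1] true OR false = true
[1.2.1.2.1] exactly-one(false, true) = true
[1.2.1.2] NOT true = false
[1.2.1] true → false = false
[1.2.2.1] true OR true = true
[1.2.2.2.2] true OR true = true
[1.2.2.2] false AND true = false
[1.2.2] true AND false = false
[1.2] false OR false = false
[1] false OR false = false
[root] NOT false = true
Overall: true → merged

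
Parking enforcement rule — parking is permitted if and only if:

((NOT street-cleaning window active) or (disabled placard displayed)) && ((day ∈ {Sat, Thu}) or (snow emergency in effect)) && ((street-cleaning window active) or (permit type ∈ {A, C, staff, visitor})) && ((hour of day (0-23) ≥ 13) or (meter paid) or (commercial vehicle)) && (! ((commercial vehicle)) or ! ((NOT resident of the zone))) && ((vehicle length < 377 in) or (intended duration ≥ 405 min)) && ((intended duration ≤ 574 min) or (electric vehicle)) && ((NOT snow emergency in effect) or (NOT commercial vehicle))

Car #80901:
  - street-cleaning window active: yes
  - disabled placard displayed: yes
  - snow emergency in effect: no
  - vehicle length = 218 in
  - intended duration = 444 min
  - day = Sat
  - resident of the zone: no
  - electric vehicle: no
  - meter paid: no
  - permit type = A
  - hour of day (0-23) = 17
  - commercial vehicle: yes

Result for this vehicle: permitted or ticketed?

Atomic conditions:
  NOT street-cleaning window active: yes → false
  disabled placard displayed: yes → true
  day ∈ {Sat, Thu}: Sat is in the set → true
  snow emergency in effect: no → false
  street-cleaning window active: yes → true
  permit type ∈ {A, C, staff, visitor}: A is in the set → true
  hour of day (0-23) ≥ 13: 17 ≥ 13 is true
  meter paid: no → false
  commercial vehicle: yes → true
  NOT resident of the zone: no → true
  vehicle length < 377 in: 218 < 377 is true
  intended duration ≥ 405 min: 444 ≥ 405 is true
  intended duration ≤ 574 min: 444 ≤ 574 is true
  electric vehicle: no → false
  NOT snow emergency in effect: no → true
  NOT commercial vehicle: yes → false
Combine:
[1] false OR true = true
[2] true OR false = true
[3] true OR true = true
[4] true OR false OR true = true
[5.1] NOT true = false
[5.2] NOT true = false
[5] false OR false = false
[6] true OR true = true
[7] true OR false = true
[8] true OR false = true
[root] true AND true AND true AND true AND false AND true AND true AND true = false
Overall: false → ticketed

Ticketed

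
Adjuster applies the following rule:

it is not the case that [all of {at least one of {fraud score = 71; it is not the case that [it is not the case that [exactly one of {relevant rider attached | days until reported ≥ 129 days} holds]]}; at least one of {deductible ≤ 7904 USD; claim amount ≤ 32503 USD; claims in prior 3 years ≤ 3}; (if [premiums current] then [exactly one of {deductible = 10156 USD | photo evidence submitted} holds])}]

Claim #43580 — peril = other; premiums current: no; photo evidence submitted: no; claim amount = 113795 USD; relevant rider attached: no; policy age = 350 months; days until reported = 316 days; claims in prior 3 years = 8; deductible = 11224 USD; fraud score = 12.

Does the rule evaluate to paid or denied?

Atomic conditions:
  fraud score = 71: 12 == 71 is false
  relevant rider attached: no → false
  days until reported ≥ 129 days: 316 ≥ 129 is true
  deductible ≤ 7904 USD: 11224 ≤ 7904 is false
  claim amount ≤ 32503 USD: 113795 ≤ 32503 is false
  claims in prior 3 years ≤ 3: 8 ≤ 3 is false
  premiums current: no → false
  deductible = 10156 USD: 11224 == 10156 is false
  photo evidence submitted: no → false
Combine:
[1.1.2.1.1] exactly-one(false, true) = true
[1.1.2.1] NOT true = false
[1.1.2] NOT false = true
[1.1] false OR true = true
[1.2] false OR false OR false = false
[1.3.2] exactly-one(false, false) = false
[1.3] false → false (antecedent false ⇒ implication holds) = true
[1] true AND false AND true = false
[root] NOT false = true
Overall: true → paid

Paid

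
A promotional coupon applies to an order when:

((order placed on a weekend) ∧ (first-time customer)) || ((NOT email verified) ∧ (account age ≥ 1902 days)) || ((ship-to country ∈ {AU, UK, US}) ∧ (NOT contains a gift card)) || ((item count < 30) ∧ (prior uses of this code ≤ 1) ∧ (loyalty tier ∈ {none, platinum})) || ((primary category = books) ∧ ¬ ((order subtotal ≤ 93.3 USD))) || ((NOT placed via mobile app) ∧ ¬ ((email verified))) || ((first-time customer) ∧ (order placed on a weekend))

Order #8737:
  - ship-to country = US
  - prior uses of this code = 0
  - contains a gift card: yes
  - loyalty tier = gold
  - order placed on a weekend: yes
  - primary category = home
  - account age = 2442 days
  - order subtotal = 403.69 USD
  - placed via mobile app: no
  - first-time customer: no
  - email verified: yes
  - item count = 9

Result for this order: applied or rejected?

Rejected

Atomic conditions:
  order placed on a weekend: yes → true
  first-time customer: no → false
  NOT email verified: yes → false
  account age ≥ 1902 days: 2442 ≥ 1902 is true
  ship-to country ∈ {AU, UK, US}: US is in the set → true
  NOT contains a gift card: yes → false
  item count < 30: 9 < 30 is true
  prior uses of this code ≤ 1: 0 ≤ 1 is true
  loyalty tier ∈ {none, platinum}: gold is not in the set → false
  primary category = books: home == books is false
  order subtotal ≤ 93.3 USD: 403.69 ≤ 93.3 is false
  NOT placed via mobile app: no → true
  email verified: yes → true
Combine:
[1] true AND false = false
[2] false AND true = false
[3] true AND false = false
[4] true AND true AND false = false
[5.2] NOT false = true
[5] false AND true = false
[6.2] NOT true = false
[6] true AND false = false
[7] false AND true = false
[root] false OR false OR false OR false OR false OR false OR false = false
Overall: false → rejected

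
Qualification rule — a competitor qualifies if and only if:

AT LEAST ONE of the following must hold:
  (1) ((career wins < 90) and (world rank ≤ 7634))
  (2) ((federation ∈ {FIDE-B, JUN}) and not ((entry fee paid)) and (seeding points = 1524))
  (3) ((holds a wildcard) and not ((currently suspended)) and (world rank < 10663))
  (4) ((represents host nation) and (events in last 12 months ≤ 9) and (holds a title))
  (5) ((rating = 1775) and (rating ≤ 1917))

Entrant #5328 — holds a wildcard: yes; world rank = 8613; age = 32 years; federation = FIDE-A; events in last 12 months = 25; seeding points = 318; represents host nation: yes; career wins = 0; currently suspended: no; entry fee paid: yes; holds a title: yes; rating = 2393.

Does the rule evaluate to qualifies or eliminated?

Atomic conditions:
  career wins < 90: 0 < 90 is true
  world rank ≤ 7634: 8613 ≤ 7634 is false
  federation ∈ {FIDE-B, JUN}: FIDE-A is not in the set → false
  entry fee paid: yes → true
  seeding points = 1524: 318 == 1524 is false
  holds a wildcard: yes → true
  currently suspended: no → false
  world rank < 10663: 8613 < 10663 is true
  represents host nation: yes → true
  events in last 12 months ≤ 9: 25 ≤ 9 is false
  holds a title: yes → true
  rating = 1775: 2393 == 1775 is false
  rating ≤ 1917: 2393 ≤ 1917 is false
Combine:
[1] true AND false = false
[2.2] NOT true = false
[2] false AND false AND false = false
[3.2] NOT false = true
[3] true AND true AND true = true
[4] true AND false AND true = false
[5] false AND false = false
[root] false OR false OR true OR false OR false = true
Overall: true → qualifies

Qualifies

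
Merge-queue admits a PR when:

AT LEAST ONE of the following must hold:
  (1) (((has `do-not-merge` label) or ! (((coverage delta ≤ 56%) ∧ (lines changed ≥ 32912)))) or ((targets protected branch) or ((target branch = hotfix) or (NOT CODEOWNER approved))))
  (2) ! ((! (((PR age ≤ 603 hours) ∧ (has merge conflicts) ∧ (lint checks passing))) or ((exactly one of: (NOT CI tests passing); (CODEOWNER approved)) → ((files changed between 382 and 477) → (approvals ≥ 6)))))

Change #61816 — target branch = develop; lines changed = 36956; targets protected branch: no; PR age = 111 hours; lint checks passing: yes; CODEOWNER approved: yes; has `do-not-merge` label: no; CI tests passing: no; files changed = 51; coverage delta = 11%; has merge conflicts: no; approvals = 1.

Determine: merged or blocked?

Atomic conditions:
  has `do-not-merge` label: no → false
  coverage delta ≤ 56%: 11 ≤ 56 is true
  lines changed ≥ 32912: 36956 ≥ 32912 is true
  targets protected branch: no → false
  target branch = hotfix: develop == hotfix is false
  NOT CODEOWNER approved: yes → false
  PR age ≤ 603 hours: 111 ≤ 603 is true
  has merge conflicts: no → false
  lint checks passing: yes → true
  NOT CI tests passing: no → true
  CODEOWNER approved: yes → true
  files changed between 382 and 477: 51 in [382, 477] is false
  approvals ≥ 6: 1 ≥ 6 is false
Combine:
[1.1.2.1] true AND true = true
[1.1.2] NOT true = false
[1.1] false OR false = false
[1.2.2] false OR false = false
[1.2] false OR false = false
[1] false OR false = false
[2.1.1.1] true AND false AND true = false
[2.1.1] NOT false = true
[2.1.2.1] exactly-one(true, true) = false
[2.1.2.2] false → false (antecedent false ⇒ implication holds) = true
[2.1.2] false → true (antecedent false ⇒ implication holds) = true
[2.1] true OR true = true
[2] NOT true = false
[root] false OR false = false
Overall: false → blocked

Blocked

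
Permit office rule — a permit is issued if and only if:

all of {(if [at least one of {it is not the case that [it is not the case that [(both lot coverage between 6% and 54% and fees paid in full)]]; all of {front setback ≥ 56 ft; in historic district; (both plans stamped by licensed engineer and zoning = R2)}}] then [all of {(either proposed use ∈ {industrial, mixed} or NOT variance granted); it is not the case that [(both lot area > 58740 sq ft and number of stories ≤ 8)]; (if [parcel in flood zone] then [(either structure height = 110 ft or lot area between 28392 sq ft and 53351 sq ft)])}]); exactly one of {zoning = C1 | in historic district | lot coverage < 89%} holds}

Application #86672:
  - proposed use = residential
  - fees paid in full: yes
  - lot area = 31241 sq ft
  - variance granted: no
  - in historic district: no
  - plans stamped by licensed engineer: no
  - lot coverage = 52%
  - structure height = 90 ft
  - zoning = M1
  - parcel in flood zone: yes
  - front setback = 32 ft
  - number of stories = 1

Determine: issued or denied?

Atomic conditions:
  lot coverage between 6% and 54%: 52 in [6, 54] is true
  fees paid in full: yes → true
  front setback ≥ 56 ft: 32 ≥ 56 is false
  in historic district: no → false
  plans stamped by licensed engineer: no → false
  zoning = R2: M1 == R2 is false
  proposed use ∈ {industrial, mixed}: residential is not in the set → false
  NOT variance granted: no → true
  lot area > 58740 sq ft: 31241 > 58740 is false
  number of stories ≤ 8: 1 ≤ 8 is true
  parcel in flood zone: yes → true
  structure height = 110 ft: 90 == 110 is false
  lot area between 28392 sq ft and 53351 sq ft: 31241 in [28392, 53351] is true
  zoning = C1: M1 == C1 is false
  lot coverage < 89%: 52 < 89 is true
Combine:
[1.1.1.1.1] true AND true = true
[1.1.1.1] NOT true = false
[1.1.1] NOT false = true
[1.1.2.3] false AND false = false
[1.1.2] false AND false AND false = false
[1.1] true OR false = true
[1.2.1] false OR true = true
[1.2.2.1] false AND true = false
[1.2.2] NOT false = true
[1.2.3.2] false OR true = true
[1.2.3] true → true = true
[1.2] true AND true AND true = true
[1] true → true = true
[2] exactly-one(false, false, true) = true
[root] true AND true = true
Overall: true → issued

Issued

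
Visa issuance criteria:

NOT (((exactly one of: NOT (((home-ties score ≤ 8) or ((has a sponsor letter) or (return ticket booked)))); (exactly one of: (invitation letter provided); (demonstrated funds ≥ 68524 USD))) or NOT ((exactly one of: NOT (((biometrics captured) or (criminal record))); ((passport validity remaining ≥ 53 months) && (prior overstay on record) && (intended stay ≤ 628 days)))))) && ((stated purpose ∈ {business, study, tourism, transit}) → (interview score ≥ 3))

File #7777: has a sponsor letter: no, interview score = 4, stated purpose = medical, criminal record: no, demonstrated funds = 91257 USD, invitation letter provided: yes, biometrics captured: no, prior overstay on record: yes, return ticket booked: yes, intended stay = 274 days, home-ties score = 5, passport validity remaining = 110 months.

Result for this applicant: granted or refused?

Atomic conditions:
  home-ties score ≤ 8: 5 ≤ 8 is true
  has a sponsor letter: no → false
  return ticket booked: yes → true
  invitation letter provided: yes → true
  demonstrated funds ≥ 68524 USD: 91257 ≥ 68524 is true
  biometrics captured: no → false
  criminal record: no → false
  passport validity remaining ≥ 53 months: 110 ≥ 53 is true
  prior overstay on record: yes → true
  intended stay ≤ 628 days: 274 ≤ 628 is true
  stated purpose ∈ {business, study, tourism, transit}: medical is not in the set → false
  interview score ≥ 3: 4 ≥ 3 is true
Combine:
[1.1.1.1.1.2] false OR true = true
[1.1.1.1.1] true OR true = true
[1.1.1.1] NOT true = false
[1.1.1.2] exactly-one(true, true) = false
[1.1.1] exactly-one(false, false) = false
[1.1.2.1.1.1] false OR false = false
[1.1.2.1.1] NOT false = true
[1.1.2.1.2] true AND true AND true = true
[1.1.2.1] exactly-one(true, true) = false
[1.1.2] NOT false = true
[1.1] false OR true = true
[1] NOT true = false
[2] false → true (antecedent false ⇒ implication holds) = true
[root] false AND true = false
Overall: false → refused

Refused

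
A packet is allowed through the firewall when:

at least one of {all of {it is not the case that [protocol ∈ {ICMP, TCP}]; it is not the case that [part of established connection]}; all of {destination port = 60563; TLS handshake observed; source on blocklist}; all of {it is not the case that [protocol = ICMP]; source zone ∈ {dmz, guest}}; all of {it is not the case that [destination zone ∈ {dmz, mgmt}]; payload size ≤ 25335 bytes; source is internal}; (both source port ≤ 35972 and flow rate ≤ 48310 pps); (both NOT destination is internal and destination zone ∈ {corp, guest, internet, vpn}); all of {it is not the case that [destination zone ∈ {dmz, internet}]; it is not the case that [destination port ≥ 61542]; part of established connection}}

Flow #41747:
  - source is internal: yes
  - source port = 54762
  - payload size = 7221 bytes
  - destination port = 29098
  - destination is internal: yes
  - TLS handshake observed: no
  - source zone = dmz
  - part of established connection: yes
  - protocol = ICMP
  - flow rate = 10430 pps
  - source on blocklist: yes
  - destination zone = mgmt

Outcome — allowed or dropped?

Allowed

Atomic conditions:
  protocol ∈ {ICMP, TCP}: ICMP is in the set → true
  part of established connection: yes → true
  destination port = 60563: 29098 == 60563 is false
  TLS handshake observed: no → false
  source on blocklist: yes → true
  protocol = ICMP: ICMP == ICMP is true
  source zone ∈ {dmz, guest}: dmz is in the set → true
  destination zone ∈ {dmz, mgmt}: mgmt is in the set → true
  payload size ≤ 25335 bytes: 7221 ≤ 25335 is true
  source is internal: yes → true
  source port ≤ 35972: 54762 ≤ 35972 is false
  flow rate ≤ 48310 pps: 10430 ≤ 48310 is true
  NOT destination is internal: yes → false
  destination zone ∈ {corp, guest, internet, vpn}: mgmt is not in the set → false
  destination zone ∈ {dmz, internet}: mgmt is not in the set → false
  destination port ≥ 61542: 29098 ≥ 61542 is false
Combine:
[1.1] NOT true = false
[1.2] NOT true = false
[1] false AND false = false
[2] false AND false AND true = false
[3.1] NOT true = false
[3] false AND true = false
[4.1] NOT true = false
[4] false AND true AND true = false
[5] false AND true = false
[6] false AND false = false
[7.1] NOT false = true
[7.2] NOT false = true
[7] true AND true AND true = true
[root] false OR false OR false OR false OR false OR false OR true = true
Overall: true → allowed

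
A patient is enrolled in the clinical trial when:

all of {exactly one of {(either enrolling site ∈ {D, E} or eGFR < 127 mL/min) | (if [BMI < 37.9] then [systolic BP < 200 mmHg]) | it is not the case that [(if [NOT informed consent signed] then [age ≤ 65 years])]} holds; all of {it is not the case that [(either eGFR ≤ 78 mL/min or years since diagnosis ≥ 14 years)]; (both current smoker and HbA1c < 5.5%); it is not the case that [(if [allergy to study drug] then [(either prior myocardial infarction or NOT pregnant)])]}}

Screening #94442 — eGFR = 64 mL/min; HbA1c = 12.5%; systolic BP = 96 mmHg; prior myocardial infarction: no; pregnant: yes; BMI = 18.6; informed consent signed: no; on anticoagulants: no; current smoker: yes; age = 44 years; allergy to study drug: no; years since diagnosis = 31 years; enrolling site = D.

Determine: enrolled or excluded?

Excluded

Atomic conditions:
  enrolling site ∈ {D, E}: D is in the set → true
  eGFR < 127 mL/min: 64 < 127 is true
  BMI < 37.9: 18.6 < 37.9 is true
  systolic BP < 200 mmHg: 96 < 200 is true
  NOT informed consent signed: no → true
  age ≤ 65 years: 44 ≤ 65 is true
  eGFR ≤ 78 mL/min: 64 ≤ 78 is true
  years since diagnosis ≥ 14 years: 31 ≥ 14 is true
  current smoker: yes → true
  HbA1c < 5.5%: 12.5 < 5.5 is false
  allergy to study drug: no → false
  prior myocardial infarction: no → false
  NOT pregnant: yes → false
Combine:
[1.1] true OR true = true
[1.2] true → true = true
[1.3.1] true → true = true
[1.3] NOT true = false
[1] exactly-one(true, true, false) = false
[2.1.1] true OR true = true
[2.1] NOT true = false
[2.2] true AND false = false
[2.3.1.2] false OR false = false
[2.3.1] false → false (antecedent false ⇒ implication holds) = true
[2.3] NOT true = false
[2] false AND false AND false = false
[root] false AND false = false
Overall: false → excluded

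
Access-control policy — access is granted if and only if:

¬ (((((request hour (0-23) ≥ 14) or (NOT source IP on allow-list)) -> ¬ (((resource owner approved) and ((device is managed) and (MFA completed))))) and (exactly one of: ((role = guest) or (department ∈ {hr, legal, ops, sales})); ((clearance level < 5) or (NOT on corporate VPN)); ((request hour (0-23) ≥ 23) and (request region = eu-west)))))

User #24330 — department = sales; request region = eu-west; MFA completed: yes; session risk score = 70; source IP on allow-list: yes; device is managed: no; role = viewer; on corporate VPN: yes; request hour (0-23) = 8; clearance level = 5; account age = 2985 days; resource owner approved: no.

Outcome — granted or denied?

Denied

Atomic conditions:
  request hour (0-23) ≥ 14: 8 ≥ 14 is false
  NOT source IP on allow-list: yes → false
  resource owner approved: no → false
  device is managed: no → false
  MFA completed: yes → true
  role = guest: viewer == guest is false
  department ∈ {hr, legal, ops, sales}: sales is in the set → true
  clearance level < 5: 5 < 5 is false
  NOT on corporate VPN: yes → false
  request hour (0-23) ≥ 23: 8 ≥ 23 is false
  request region = eu-west: eu-west == eu-west is true
Combine:
[1.1.1] false OR false = false
[1.1.2.1.2] false AND true = false
[1.1.2.1] false AND false = false
[1.1.2] NOT false = true
[1.1] false → true (antecedent false ⇒ implication holds) = true
[1.2.1] false OR true = true
[1.2.2] false OR false = false
[1.2.3] false AND true = false
[1.2] exactly-one(true, false, false) = true
[1] true AND true = true
[root] NOT true = false
Overall: false → denied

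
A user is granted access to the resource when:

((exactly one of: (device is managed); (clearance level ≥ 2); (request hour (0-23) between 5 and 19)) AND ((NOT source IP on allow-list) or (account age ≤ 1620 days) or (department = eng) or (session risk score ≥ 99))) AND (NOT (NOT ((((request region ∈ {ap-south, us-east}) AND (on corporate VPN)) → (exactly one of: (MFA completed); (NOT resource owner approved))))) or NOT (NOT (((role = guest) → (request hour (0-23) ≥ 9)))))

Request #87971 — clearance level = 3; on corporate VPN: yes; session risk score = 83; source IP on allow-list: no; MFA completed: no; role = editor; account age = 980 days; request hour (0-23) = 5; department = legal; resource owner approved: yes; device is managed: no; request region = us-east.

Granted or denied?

Atomic conditions:
  device is managed: no → false
  clearance level ≥ 2: 3 ≥ 2 is true
  request hour (0-23) between 5 and 19: 5 in [5, 19] is true
  NOT source IP on allow-list: no → true
  account age ≤ 1620 days: 980 ≤ 1620 is true
  department = eng: legal == eng is false
  session risk score ≥ 99: 83 ≥ 99 is false
  request region ∈ {ap-south, us-east}: us-east is in the set → true
  on corporate VPN: yes → true
  MFA completed: no → false
  NOT resource owner approved: yes → false
  role = guest: editor == guest is false
  request hour (0-23) ≥ 9: 5 ≥ 9 is false
Combine:
[1.1] exactly-one(false, true, true) = false
[1.2] true OR true OR false OR false = true
[1] false AND true = false
[2.1.1.1.1] true AND true = true
[2.1.1.1.2] exactly-one(false, false) = false
[2.1.1.1] true → false = false
[2.1.1] NOT false = true
[2.1] NOT true = false
[2.2.1.1] false → false (antecedent false ⇒ implication holds) = true
[2.2.1] NOT true = false
[2.2] NOT false = true
[2] false OR true = true
[root] false AND true = false
Overall: false → denied

Denied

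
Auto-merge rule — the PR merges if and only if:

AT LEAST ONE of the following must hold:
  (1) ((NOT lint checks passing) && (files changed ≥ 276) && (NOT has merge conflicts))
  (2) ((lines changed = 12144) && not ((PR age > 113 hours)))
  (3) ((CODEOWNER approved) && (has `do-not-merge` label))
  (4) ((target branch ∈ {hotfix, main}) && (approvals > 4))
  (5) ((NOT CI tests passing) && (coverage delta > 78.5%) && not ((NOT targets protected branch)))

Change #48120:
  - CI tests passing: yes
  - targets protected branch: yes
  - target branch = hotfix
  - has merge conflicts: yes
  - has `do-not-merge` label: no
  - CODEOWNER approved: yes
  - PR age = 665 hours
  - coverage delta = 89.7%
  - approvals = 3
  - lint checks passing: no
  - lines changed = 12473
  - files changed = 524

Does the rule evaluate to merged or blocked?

Atomic conditions:
  NOT lint checks passing: no → true
  files changed ≥ 276: 524 ≥ 276 is true
  NOT has merge conflicts: yes → false
  lines changed = 12144: 12473 == 12144 is false
  PR age > 113 hours: 665 > 113 is true
  CODEOWNER approved: yes → true
  has `do-not-merge` label: no → false
  target branch ∈ {hotfix, main}: hotfix is in the set → true
  approvals > 4: 3 > 4 is false
  NOT CI tests passing: yes → false
  coverage delta > 78.5%: 89.7 > 78.5 is true
  NOT targets protected branch: yes → false
Combine:
[1] true AND true AND false = false
[2.2] NOT true = false
[2] false AND false = false
[3] true AND false = false
[4] true AND false = false
[5.3] NOT false = true
[5] false AND true AND true = false
[root] false OR false OR false OR false OR false = false
Overall: false → blocked

Blocked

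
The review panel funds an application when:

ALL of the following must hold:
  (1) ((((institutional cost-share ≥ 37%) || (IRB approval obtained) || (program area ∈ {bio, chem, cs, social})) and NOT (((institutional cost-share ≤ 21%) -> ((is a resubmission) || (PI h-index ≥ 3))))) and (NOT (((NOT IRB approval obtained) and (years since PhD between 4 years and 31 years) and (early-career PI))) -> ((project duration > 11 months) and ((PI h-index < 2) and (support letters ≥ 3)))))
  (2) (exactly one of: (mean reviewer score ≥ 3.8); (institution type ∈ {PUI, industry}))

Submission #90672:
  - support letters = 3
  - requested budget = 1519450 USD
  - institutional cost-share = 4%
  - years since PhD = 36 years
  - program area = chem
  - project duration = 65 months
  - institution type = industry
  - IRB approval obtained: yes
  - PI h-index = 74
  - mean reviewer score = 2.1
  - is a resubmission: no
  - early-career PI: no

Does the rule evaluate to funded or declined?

Declined

Atomic conditions:
  institutional cost-share ≥ 37%: 4 ≥ 37 is false
  IRB approval obtained: yes → true
  program area ∈ {bio, chem, cs, social}: chem is in the set → true
  institutional cost-share ≤ 21%: 4 ≤ 21 is true
  is a resubmission: no → false
  PI h-index ≥ 3: 74 ≥ 3 is true
  NOT IRB approval obtained: yes → false
  years since PhD between 4 years and 31 years: 36 in [4, 31] is false
  early-career PI: no → false
  project duration > 11 months: 65 > 11 is true
  PI h-index < 2: 74 < 2 is false
  support letters ≥ 3: 3 ≥ 3 is true
  mean reviewer score ≥ 3.8: 2.1 ≥ 3.8 is false
  institution type ∈ {PUI, industry}: industry is in the set → true
Combine:
[1.1.1] false OR true OR true = true
[1.1.2.1.2] false OR true = true
[1.1.2.1] true → true = true
[1.1.2] NOT true = false
[1.1] true AND false = false
[1.2.1.1] false AND false AND false = false
[1.2.1] NOT false = true
[1.2.2.2] false AND true = false
[1.2.2] true AND false = false
[1.2] true → false = false
[1] false AND false = false
[2] exactly-one(false, true) = true
[root] false AND true = false
Overall: false → declined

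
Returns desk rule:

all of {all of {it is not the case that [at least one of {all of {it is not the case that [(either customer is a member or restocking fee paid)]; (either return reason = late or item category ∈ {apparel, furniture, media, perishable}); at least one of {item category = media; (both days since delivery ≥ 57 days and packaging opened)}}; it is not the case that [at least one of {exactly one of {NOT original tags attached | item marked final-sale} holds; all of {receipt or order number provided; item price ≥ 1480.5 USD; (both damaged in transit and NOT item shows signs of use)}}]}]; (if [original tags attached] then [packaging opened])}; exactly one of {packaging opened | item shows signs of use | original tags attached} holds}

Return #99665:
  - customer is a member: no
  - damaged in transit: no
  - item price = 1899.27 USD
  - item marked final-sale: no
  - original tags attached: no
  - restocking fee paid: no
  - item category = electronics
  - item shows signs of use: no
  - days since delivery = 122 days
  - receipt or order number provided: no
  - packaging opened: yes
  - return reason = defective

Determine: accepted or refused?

Accepted

Atomic conditions:
  customer is a member: no → false
  restocking fee paid: no → false
  return reason = late: defective == late is false
  item category ∈ {apparel, furniture, media, perishable}: electronics is not in the set → false
  item category = media: electronics == media is false
  days since delivery ≥ 57 days: 122 ≥ 57 is true
  packaging opened: yes → true
  NOT original tags attached: no → true
  item marked final-sale: no → false
  receipt or order number provided: no → false
  item price ≥ 1480.5 USD: 1899.27 ≥ 1480.5 is true
  damaged in transit: no → false
  NOT item shows signs of use: no → true
  original tags attached: no → false
  item shows signs of use: no → false
Combine:
[1.1.1.1.1.1] false OR false = false
[1.1.1.1.1] NOT false = true
[1.1.1.1.2] false OR false = false
[1.1.1.1.3.2] true AND true = true
[1.1.1.1.3] false OR true = true
[1.1.1.1] true AND false AND true = false
[1.1.1.2.1.1] exactly-one(true, false) = true
[1.1.1.2.1.2.3] false AND true = false
[1.1.1.2.1.2] false AND true AND false = false
[1.1.1.2.1] true OR false = true
[1.1.1.2] NOT true = false
[1.1.1] false OR false = false
[1.1] NOT false = true
[1.2] false → true (antecedent false ⇒ implication holds) = true
[1] true AND true = true
[2] exactly-one(true, false, false) = true
[root] true AND true = true
Overall: true → accepted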